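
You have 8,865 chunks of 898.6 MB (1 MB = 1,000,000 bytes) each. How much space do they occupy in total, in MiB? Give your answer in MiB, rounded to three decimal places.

7,597,054.482 MiB

Total = 8,865 × 898.6 MB = 7,966,089 MB
= 7,966,089 × 1,000,000 bytes = 7,966,089,000,000 bytes
1 MiB = 1,048,576 bytes
7,966,089,000,000 / 1,048,576 = 7,597,054.482 MiB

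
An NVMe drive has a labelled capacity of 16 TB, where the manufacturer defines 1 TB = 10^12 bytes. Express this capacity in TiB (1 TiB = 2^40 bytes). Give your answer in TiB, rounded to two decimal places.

16 TB = 16 × 10^12 bytes = 16,000,000,000,000 bytes
1 TiB = 2^40 bytes = 1,099,511,627,776 bytes
16,000,000,000,000 / 1,099,511,627,776 = 14.55 TiB

14.55 TiB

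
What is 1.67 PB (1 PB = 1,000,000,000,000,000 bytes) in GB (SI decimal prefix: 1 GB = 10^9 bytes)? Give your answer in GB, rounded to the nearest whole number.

1,670,000 GB

1.67 PB × 1,000,000,000,000,000 bytes/PB = 1,670,000,000,000,000 bytes
1 GB = 1,000,000,000 bytes
1,670,000,000,000,000 / 1,000,000,000 = 1,670,000 GB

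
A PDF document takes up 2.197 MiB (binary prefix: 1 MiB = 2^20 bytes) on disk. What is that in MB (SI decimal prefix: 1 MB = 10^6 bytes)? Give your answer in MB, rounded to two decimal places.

2.30 MB

2.197 MiB × 1,048,576 bytes/MiB = 2,303,721.472 bytes
1 MB = 10^6 bytes = 1,000,000 bytes
2,303,721.472 / 1,000,000 = 2.30 MB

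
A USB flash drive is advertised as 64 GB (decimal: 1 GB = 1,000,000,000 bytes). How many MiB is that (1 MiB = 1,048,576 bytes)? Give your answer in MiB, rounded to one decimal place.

61,035.2 MiB

64 GB × 1,000,000,000 bytes/GB = 64,000,000,000 bytes
1 MiB = 1,048,576 bytes
64,000,000,000 / 1,048,576 = 61,035.2 MiB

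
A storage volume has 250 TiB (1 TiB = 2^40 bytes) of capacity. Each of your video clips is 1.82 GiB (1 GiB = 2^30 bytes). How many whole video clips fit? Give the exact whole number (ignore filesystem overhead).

Capacity: 250 TiB = 274,877,906,944,000 bytes
Per item: 1.82 GiB = 1,954,210,119.68 bytes
⌊274,877,906,944,000 / 1,954,210,119.68⌋ = 140,659

140,659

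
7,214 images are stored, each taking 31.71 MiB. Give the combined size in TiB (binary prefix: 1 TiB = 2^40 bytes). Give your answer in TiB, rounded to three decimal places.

0.218 TiB

Total = 7,214 × 31.71 MiB = 228755.94 MiB
= 228755.94 × 1,048,576 bytes = 239,867,988,541.44 bytes
1 TiB = 1,099,511,627,776 bytes
239,867,988,541.44 / 1,099,511,627,776 = 0.218 TiB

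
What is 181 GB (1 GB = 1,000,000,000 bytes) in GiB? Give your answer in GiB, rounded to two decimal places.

181 GB = 181 × 10^9 bytes = 181,000,000,000 bytes
1 GiB = 1,073,741,824 bytes
181,000,000,000 / 1,073,741,824 = 168.57 GiB

168.57 GiB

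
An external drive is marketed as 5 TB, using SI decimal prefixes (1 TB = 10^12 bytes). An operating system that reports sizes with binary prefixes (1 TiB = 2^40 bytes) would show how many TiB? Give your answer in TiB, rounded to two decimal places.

5 TB × 1,000,000,000,000 bytes/TB = 5,000,000,000,000 bytes
1 TiB = 2^40 bytes = 1,099,511,627,776 bytes
5,000,000,000,000 / 1,099,511,627,776 = 4.55 TiB

4.55 TiB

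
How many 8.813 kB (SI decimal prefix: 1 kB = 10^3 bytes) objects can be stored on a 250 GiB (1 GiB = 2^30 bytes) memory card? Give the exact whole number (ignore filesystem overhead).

Capacity: 250 GiB = 268,435,456,000 bytes
Per item: 8.813 kB = 8,813 bytes
⌊268,435,456,000 / 8,813⌋ = 30,459,032

30,459,032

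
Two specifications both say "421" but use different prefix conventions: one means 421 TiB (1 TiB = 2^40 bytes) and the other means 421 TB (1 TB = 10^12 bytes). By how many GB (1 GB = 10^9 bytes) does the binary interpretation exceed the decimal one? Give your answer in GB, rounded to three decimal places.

421 TiB = 421 × 1,099,511,627,776 = 462,894,395,293,696 bytes
421 TB = 421 × 1,000,000,000,000 = 421,000,000,000,000 bytes
difference = 41,894,395,293,696 bytes
41,894,395,293,696 / 1,000,000,000 = 41,894.395 GB

41,894.395 GB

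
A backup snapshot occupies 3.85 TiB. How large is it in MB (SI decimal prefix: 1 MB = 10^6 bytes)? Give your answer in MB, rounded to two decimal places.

4,233,119.77 MB

3.85 TiB × 1,099,511,627,776 bytes/TiB = 4,233,119,766,937.6 bytes
1 MB = 1,000,000 bytes
4,233,119,766,937.6 / 1,000,000 = 4,233,119.77 MB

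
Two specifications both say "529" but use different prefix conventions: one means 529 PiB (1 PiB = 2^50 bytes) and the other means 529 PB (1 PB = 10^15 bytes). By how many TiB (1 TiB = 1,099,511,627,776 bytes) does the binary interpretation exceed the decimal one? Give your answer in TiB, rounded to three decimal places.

529 PiB = 529 × 1,125,899,906,842,624 = 595,601,050,719,748,096 bytes
529 PB = 529 × 1,000,000,000,000,000 = 529,000,000,000,000,000 bytes
difference = 66,601,050,719,748,096 bytes
66,601,050,719,748,096 / 1,099,511,627,776 = 60,573.303 TiB

60,573.303 TiB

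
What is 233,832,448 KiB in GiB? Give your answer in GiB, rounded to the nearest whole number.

223 GiB

233,832,448 KiB = 233,832,448 × 2^10 bytes = 239,444,426,752 bytes
1 GiB = 2^30 bytes = 1,073,741,824 bytes
239,444,426,752 / 1,073,741,824 = 223 GiB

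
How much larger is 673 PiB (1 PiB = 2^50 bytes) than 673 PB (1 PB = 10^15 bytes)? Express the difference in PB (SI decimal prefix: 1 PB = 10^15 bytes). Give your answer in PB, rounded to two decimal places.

84.73 PB

673 PiB = 673 × 1,125,899,906,842,624 = 757,730,637,305,085,952 bytes
673 PB = 673 × 1,000,000,000,000,000 = 673,000,000,000,000,000 bytes
difference = 84,730,637,305,085,952 bytes
84,730,637,305,085,952 / 1,000,000,000,000,000 = 84.73 PB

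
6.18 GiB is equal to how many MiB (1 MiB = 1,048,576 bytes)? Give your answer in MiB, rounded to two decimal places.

6,328.32 MiB

6.18 GiB × 1,073,741,824 bytes/GiB = 6,635,724,472.32 bytes
1 MiB = 1,048,576 bytes
6,635,724,472.32 / 1,048,576 = 6,328.32 MiB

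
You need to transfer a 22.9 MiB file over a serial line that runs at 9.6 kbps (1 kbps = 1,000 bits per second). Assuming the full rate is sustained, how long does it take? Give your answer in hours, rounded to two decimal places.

5.56 hours

22.9 MiB = 24,012,390.4 bytes = 192,099,123.2 bits
9.6 kbps = 9,600 bits/s
time = 192,099,123.2 / 9,600 = 20,010.3253 s
20,010.3253 s / 3600 = 5.56 hours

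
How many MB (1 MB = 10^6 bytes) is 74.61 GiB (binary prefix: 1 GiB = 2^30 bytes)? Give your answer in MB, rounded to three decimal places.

80,111.877 MB

74.61 GiB × 1,073,741,824 bytes/GiB = 80,111,877,488.64 bytes
1 MB = 1,000,000 bytes
80,111,877,488.64 / 1,000,000 = 80,111.877 MB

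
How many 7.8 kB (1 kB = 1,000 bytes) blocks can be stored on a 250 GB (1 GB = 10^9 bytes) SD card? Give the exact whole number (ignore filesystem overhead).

32,051,282

Capacity: 250 GB = 250,000,000,000 bytes
Per item: 7.8 kB = 7,800 bytes
⌊250,000,000,000 / 7,800⌋ = 32,051,282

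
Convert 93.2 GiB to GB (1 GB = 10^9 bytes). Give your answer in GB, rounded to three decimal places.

100.073 GB

93.2 GiB = 93.2 × 2^30 bytes = 100,072,737,996.8 bytes
1 GB = 10^9 bytes = 1,000,000,000 bytes
100,072,737,996.8 / 1,000,000,000 = 100.073 GB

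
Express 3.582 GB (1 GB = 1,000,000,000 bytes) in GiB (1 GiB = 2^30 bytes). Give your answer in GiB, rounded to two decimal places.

3.582 GB × 1,000,000,000 bytes/GB = 3,582,000,000 bytes
1 GiB = 1,073,741,824 bytes
3,582,000,000 / 1,073,741,824 = 3.34 GiB

3.34 GiB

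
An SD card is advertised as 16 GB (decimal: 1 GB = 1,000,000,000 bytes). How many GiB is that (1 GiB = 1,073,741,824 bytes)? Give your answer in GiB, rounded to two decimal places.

16 GB = 16 × 10^9 bytes = 16,000,000,000 bytes
1 GiB = 1,073,741,824 bytes
16,000,000,000 / 1,073,741,824 = 14.90 GiB

14.90 GiB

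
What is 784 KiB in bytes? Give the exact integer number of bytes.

802,816 bytes

784 × 1,024 = 802,816 bytes  (1 KiB = 2^10 bytes)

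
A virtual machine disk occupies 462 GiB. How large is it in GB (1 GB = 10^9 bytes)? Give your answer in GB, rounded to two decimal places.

496.07 GB

462 GiB × 1,073,741,824 bytes/GiB = 496,068,722,688 bytes
1 GB = 10^9 bytes = 1,000,000,000 bytes
496,068,722,688 / 1,000,000,000 = 496.07 GB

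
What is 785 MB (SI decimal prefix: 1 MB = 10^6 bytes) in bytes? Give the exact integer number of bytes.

785 × 1,000,000 = 785,000,000 bytes  (1 MB = 10^6 bytes)

785,000,000 bytes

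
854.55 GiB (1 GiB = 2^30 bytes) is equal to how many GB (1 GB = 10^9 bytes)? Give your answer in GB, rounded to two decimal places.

854.55 GiB = 854.55 × 2^30 bytes = 917,566,075,699.2 bytes
1 GB = 1,000,000,000 bytes
917,566,075,699.2 / 1,000,000,000 = 917.57 GB

917.57 GB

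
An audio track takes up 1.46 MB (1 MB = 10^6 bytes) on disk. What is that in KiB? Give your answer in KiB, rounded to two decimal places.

1.46 MB = 1.46 × 10^6 bytes = 1,460,000 bytes
1 KiB = 1,024 bytes
1,460,000 / 1,024 = 1,425.78 KiB

1,425.78 KiB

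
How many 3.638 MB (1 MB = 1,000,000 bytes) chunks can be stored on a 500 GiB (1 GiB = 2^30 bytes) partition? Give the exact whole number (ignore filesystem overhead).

Capacity: 500 GiB = 536,870,912,000 bytes
Per item: 3.638 MB = 3,638,000 bytes
⌊536,870,912,000 / 3,638,000⌋ = 147,573

147,573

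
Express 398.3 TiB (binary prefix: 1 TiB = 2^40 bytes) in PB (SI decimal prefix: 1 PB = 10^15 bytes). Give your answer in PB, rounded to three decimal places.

398.3 TiB = 398.3 × 2^40 bytes = 437,935,481,343,180.8 bytes
1 PB = 10^15 bytes = 1,000,000,000,000,000 bytes
437,935,481,343,180.8 / 1,000,000,000,000,000 = 0.438 PB

0.438 PB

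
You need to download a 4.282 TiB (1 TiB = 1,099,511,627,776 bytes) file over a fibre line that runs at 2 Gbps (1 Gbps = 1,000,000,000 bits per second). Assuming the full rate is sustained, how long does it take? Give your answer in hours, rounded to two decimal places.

4.282 TiB = 4,708,108,790,136.832 bytes = 37,664,870,321,094.656 bits
2 Gbps = 2,000,000,000 bits/s
time = 37,664,870,321,094.656 / 2,000,000,000 = 18,832.4352 s
18,832.4352 s / 3600 = 5.23 hours

5.23 hours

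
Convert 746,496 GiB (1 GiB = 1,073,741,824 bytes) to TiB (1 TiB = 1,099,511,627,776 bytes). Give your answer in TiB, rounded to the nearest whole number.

729 TiB

746,496 GiB = 746,496 × 2^30 bytes = 801,543,976,648,704 bytes
1 TiB = 1,099,511,627,776 bytes
801,543,976,648,704 / 1,099,511,627,776 = 729 TiB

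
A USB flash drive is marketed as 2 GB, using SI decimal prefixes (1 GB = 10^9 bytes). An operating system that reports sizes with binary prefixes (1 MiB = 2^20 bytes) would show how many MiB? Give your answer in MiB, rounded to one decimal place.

2 GB = 2 × 10^9 bytes = 2,000,000,000 bytes
1 MiB = 2^20 bytes = 1,048,576 bytes
2,000,000,000 / 1,048,576 = 1,907.3 MiB

1,907.3 MiB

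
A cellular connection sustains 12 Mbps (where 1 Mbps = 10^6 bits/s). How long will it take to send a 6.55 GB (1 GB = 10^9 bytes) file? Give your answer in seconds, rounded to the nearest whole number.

6.55 GB = 6,550,000,000 bytes = 52,400,000,000 bits
12 Mbps = 12,000,000 bits/s
time = 52,400,000,000 / 12,000,000 = 4,367 s

4,367 seconds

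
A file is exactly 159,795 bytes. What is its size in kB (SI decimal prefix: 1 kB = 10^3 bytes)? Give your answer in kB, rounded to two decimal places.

159.80 kB

159,795 bytes given.
1 kB = 1,000 bytes
159,795 / 1,000 = 159.80 kB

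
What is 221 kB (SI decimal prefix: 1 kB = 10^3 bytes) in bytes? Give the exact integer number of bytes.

221 × 1,000 = 221,000 bytes  (1 kB = 10^3 bytes)

221,000 bytes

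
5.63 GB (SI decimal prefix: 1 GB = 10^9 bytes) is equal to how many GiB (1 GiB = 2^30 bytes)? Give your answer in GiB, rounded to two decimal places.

5.24 GiB

5.63 GB = 5.63 × 10^9 bytes = 5,630,000,000 bytes
1 GiB = 1,073,741,824 bytes
5,630,000,000 / 1,073,741,824 = 5.24 GiB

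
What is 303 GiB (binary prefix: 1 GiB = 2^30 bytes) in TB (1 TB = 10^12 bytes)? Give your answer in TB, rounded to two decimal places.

0.33 TB

303 GiB × 1,073,741,824 bytes/GiB = 325,343,772,672 bytes
1 TB = 1,000,000,000,000 bytes
325,343,772,672 / 1,000,000,000,000 = 0.33 TB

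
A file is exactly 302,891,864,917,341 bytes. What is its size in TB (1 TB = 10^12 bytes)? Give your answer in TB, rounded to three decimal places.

302.892 TB

302,891,864,917,341 bytes given.
1 TB = 10^12 bytes = 1,000,000,000,000 bytes
302,891,864,917,341 / 1,000,000,000,000 = 302.892 TB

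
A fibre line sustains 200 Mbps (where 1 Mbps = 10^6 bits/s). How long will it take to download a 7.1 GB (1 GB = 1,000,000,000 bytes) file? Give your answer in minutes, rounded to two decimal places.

7.1 GB = 7,100,000,000 bytes = 56,800,000,000 bits
200 Mbps = 200,000,000 bits/s
time = 56,800,000,000 / 200,000,000 = 284.000 s
284.000 s / 60 = 4.73 minutes

4.73 minutes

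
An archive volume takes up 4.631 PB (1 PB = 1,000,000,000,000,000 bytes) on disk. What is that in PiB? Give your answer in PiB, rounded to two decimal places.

4.631 PB = 4.631 × 10^15 bytes = 4,631,000,000,000,000 bytes
1 PiB = 1,125,899,906,842,624 bytes
4,631,000,000,000,000 / 1,125,899,906,842,624 = 4.11 PiB

4.11 PiB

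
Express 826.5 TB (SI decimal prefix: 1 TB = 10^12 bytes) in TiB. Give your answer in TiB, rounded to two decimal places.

751.70 TiB

826.5 TB × 1,000,000,000,000 bytes/TB = 826,500,000,000,000 bytes
1 TiB = 2^40 bytes = 1,099,511,627,776 bytes
826,500,000,000,000 / 1,099,511,627,776 = 751.70 TiB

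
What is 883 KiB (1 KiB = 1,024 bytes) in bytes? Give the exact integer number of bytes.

883 × 1,024 = 904,192 bytes

904,192 bytes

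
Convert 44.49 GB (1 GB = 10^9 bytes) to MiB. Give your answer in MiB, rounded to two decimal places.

42,428.97 MiB

44.49 GB = 44.49 × 10^9 bytes = 44,490,000,000 bytes
1 MiB = 2^20 bytes = 1,048,576 bytes
44,490,000,000 / 1,048,576 = 42,428.97 MiB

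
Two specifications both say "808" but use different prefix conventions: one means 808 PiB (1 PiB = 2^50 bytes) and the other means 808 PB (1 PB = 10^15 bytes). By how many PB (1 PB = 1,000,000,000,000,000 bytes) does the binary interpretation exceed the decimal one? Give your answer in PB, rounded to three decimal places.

808 PiB = 808 × 1,125,899,906,842,624 = 909,727,124,728,840,192 bytes
808 PB = 808 × 1,000,000,000,000,000 = 808,000,000,000,000,000 bytes
difference = 101,727,124,728,840,192 bytes
101,727,124,728,840,192 / 1,000,000,000,000,000 = 101.727 PB

101.727 PB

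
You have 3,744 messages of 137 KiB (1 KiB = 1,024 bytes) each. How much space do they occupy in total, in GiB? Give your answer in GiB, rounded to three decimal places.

0.489 GiB

Total = 3,744 × 137 KiB = 512,928 KiB
= 512,928 × 1,024 bytes = 525,238,272 bytes
1 GiB = 1,073,741,824 bytes
525,238,272 / 1,073,741,824 = 0.489 GiB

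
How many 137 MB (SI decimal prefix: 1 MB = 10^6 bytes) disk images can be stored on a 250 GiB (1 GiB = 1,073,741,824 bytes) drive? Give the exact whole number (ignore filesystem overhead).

Capacity: 250 GiB = 268,435,456,000 bytes
Per item: 137 MB = 137,000,000 bytes
⌊268,435,456,000 / 137,000,000⌋ = 1,959

1,959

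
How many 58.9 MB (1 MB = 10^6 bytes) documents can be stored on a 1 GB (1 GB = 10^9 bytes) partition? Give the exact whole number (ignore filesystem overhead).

Capacity: 1 GB = 1,000,000,000 bytes
Per item: 58.9 MB = 58,900,000 bytes
⌊1,000,000,000 / 58,900,000⌋ = 16

16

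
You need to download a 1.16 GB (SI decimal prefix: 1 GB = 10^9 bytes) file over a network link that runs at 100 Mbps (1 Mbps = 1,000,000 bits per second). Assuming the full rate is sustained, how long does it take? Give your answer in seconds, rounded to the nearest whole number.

1.16 GB = 1,160,000,000 bytes = 9,280,000,000 bits
100 Mbps = 100,000,000 bits/s
time = 9,280,000,000 / 100,000,000 = 93 s

93 seconds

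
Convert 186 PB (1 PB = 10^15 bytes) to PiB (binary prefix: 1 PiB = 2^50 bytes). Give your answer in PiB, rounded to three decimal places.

186 PB = 186 × 10^15 bytes = 186,000,000,000,000,000 bytes
1 PiB = 2^50 bytes = 1,125,899,906,842,624 bytes
186,000,000,000,000,000 / 1,125,899,906,842,624 = 165.201 PiB

165.201 PiB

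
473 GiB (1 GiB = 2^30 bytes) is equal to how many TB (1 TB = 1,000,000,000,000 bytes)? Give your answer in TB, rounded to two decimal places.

0.51 TB

473 GiB = 473 × 2^30 bytes = 507,879,882,752 bytes
1 TB = 10^12 bytes = 1,000,000,000,000 bytes
507,879,882,752 / 1,000,000,000,000 = 0.51 TB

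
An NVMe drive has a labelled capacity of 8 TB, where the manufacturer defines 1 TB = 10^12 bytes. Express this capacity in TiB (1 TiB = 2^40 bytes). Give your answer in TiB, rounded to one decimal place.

7.3 TiB

8 TB = 8 × 10^12 bytes = 8,000,000,000,000 bytes
1 TiB = 1,099,511,627,776 bytes
8,000,000,000,000 / 1,099,511,627,776 = 7.3 TiB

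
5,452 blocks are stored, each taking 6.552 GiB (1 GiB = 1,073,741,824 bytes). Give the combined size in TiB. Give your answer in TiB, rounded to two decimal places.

34.88 TiB

Total = 5,452 × 6.552 GiB = 35721.504 GiB
= 35721.504 × 1,073,741,824 bytes = 38,355,672,860,983.296 bytes
1 TiB = 1,099,511,627,776 bytes
38,355,672,860,983.296 / 1,099,511,627,776 = 34.88 TiB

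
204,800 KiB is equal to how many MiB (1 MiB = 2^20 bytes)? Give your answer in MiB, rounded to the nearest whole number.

200 MiB

204,800 KiB = 204,800 × 2^10 bytes = 209,715,200 bytes
1 MiB = 1,048,576 bytes
209,715,200 / 1,048,576 = 200 MiB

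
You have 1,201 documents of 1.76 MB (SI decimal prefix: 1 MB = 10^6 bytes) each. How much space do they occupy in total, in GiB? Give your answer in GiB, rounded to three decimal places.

1.969 GiB

Total = 1,201 × 1.76 MB = 2113.76 MB
= 2113.76 × 1,000,000 bytes = 2,113,760,000 bytes
1 GiB = 1,073,741,824 bytes
2,113,760,000 / 1,073,741,824 = 1.969 GiB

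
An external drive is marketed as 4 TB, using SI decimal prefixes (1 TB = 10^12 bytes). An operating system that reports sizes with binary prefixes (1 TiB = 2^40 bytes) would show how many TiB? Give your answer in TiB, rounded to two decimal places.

3.64 TiB

4 TB = 4 × 10^12 bytes = 4,000,000,000,000 bytes
1 TiB = 1,099,511,627,776 bytes
4,000,000,000,000 / 1,099,511,627,776 = 3.64 TiB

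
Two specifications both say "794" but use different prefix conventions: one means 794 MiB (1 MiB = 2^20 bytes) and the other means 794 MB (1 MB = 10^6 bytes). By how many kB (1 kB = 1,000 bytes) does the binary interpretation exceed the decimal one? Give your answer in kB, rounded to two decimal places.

794 MiB = 794 × 1,048,576 = 832,569,344 bytes
794 MB = 794 × 1,000,000 = 794,000,000 bytes
difference = 38,569,344 bytes
38,569,344 / 1,000 = 38,569.34 kB

38,569.34 kB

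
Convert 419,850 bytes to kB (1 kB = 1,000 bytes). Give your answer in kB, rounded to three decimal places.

419.850 kB

419,850 bytes given.
1 kB = 1,000 bytes
419,850 / 1,000 = 419.850 kB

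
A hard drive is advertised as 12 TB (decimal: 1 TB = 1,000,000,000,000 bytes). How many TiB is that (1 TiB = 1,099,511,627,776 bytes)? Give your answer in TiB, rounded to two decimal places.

12 TB × 1,000,000,000,000 bytes/TB = 12,000,000,000,000 bytes
1 TiB = 2^40 bytes = 1,099,511,627,776 bytes
12,000,000,000,000 / 1,099,511,627,776 = 10.91 TiB

10.91 TiB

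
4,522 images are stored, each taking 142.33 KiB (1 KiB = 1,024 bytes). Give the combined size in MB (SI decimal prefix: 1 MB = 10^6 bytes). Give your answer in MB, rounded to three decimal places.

Total = 4,522 × 142.33 KiB = 643616.26 KiB
= 643616.26 × 1,024 bytes = 659,063,050.24 bytes
1 MB = 1,000,000 bytes
659,063,050.24 / 1,000,000 = 659.063 MB

659.063 MB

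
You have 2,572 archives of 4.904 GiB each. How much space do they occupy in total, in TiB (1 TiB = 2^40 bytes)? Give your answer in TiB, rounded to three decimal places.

Total = 2,572 × 4.904 GiB = 12613.088 GiB
= 12613.088 × 1,073,741,824 bytes = 13,543,200,115,392.512 bytes
1 TiB = 1,099,511,627,776 bytes
13,543,200,115,392.512 / 1,099,511,627,776 = 12.317 TiB

12.317 TiB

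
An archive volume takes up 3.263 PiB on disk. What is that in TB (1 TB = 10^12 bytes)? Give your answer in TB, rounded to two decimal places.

3,673.81 TB

3.263 PiB × 1,125,899,906,842,624 bytes/PiB = 3,673,811,396,027,482.112 bytes
1 TB = 1,000,000,000,000 bytes
3,673,811,396,027,482.112 / 1,000,000,000,000 = 3,673.81 TB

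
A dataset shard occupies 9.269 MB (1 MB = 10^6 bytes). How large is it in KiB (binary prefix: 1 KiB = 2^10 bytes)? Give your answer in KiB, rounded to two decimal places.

9.269 MB × 1,000,000 bytes/MB = 9,269,000 bytes
1 KiB = 1,024 bytes
9,269,000 / 1,024 = 9,051.76 KiB

9,051.76 KiB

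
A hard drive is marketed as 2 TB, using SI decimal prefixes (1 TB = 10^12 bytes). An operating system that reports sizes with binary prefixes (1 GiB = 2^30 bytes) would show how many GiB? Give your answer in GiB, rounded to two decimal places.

1,862.65 GiB

2 TB = 2 × 10^12 bytes = 2,000,000,000,000 bytes
1 GiB = 2^30 bytes = 1,073,741,824 bytes
2,000,000,000,000 / 1,073,741,824 = 1,862.65 GiB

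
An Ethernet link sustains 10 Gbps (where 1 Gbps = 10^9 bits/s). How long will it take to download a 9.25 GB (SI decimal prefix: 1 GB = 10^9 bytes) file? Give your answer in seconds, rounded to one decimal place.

9.25 GB = 9,250,000,000 bytes = 74,000,000,000 bits
10 Gbps = 10,000,000,000 bits/s
time = 74,000,000,000 / 10,000,000,000 = 7.4 s

7.4 seconds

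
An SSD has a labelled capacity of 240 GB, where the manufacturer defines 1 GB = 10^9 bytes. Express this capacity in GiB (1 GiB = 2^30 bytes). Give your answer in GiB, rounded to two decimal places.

223.52 GiB

240 GB = 240 × 10^9 bytes = 240,000,000,000 bytes
1 GiB = 1,073,741,824 bytes
240,000,000,000 / 1,073,741,824 = 223.52 GiB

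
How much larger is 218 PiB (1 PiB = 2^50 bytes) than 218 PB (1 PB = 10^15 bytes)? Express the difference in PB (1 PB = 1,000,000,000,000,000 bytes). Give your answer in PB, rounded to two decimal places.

218 PiB = 218 × 1,125,899,906,842,624 = 245,446,179,691,692,032 bytes
218 PB = 218 × 1,000,000,000,000,000 = 218,000,000,000,000,000 bytes
difference = 27,446,179,691,692,032 bytes
27,446,179,691,692,032 / 1,000,000,000,000,000 = 27.45 PB

27.45 PB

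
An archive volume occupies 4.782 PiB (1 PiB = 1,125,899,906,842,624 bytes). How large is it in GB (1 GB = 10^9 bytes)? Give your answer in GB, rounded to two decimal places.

4.782 PiB = 4.782 × 2^50 bytes = 5,384,053,354,521,427.968 bytes
1 GB = 1,000,000,000 bytes
5,384,053,354,521,427.968 / 1,000,000,000 = 5,384,053.35 GB

5,384,053.35 GB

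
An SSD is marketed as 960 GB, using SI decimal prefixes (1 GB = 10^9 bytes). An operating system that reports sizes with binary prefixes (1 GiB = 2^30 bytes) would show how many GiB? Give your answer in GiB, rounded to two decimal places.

960 GB = 960 × 10^9 bytes = 960,000,000,000 bytes
1 GiB = 2^30 bytes = 1,073,741,824 bytes
960,000,000,000 / 1,073,741,824 = 894.07 GiB

894.07 GiB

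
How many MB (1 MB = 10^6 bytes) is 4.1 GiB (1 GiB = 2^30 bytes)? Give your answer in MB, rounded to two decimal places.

4.1 GiB × 1,073,741,824 bytes/GiB = 4,402,341,478.4 bytes
1 MB = 10^6 bytes = 1,000,000 bytes
4,402,341,478.4 / 1,000,000 = 4,402.34 MB

4,402.34 MB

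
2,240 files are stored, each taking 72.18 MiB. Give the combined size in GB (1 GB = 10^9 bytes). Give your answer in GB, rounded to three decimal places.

169.537 GB

Total = 2,240 × 72.18 MiB = 161683.2 MiB
= 161683.2 × 1,048,576 bytes = 169,537,123,123.2 bytes
1 GB = 1,000,000,000 bytes
169,537,123,123.2 / 1,000,000,000 = 169.537 GB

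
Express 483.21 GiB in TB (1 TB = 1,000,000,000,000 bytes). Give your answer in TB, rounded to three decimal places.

483.21 GiB = 483.21 × 2^30 bytes = 518,842,786,775.04 bytes
1 TB = 10^12 bytes = 1,000,000,000,000 bytes
518,842,786,775.04 / 1,000,000,000,000 = 0.519 TB

0.519 TB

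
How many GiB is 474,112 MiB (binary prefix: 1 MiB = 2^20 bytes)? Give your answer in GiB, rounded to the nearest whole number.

463 GiB

474,112 MiB = 474,112 × 2^20 bytes = 497,142,464,512 bytes
1 GiB = 1,073,741,824 bytes
497,142,464,512 / 1,073,741,824 = 463 GiB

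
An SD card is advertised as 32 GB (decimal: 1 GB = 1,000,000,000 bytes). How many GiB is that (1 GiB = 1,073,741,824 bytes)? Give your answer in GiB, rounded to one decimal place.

32 GB = 32 × 10^9 bytes = 32,000,000,000 bytes
1 GiB = 2^30 bytes = 1,073,741,824 bytes
32,000,000,000 / 1,073,741,824 = 29.8 GiB

29.8 GiB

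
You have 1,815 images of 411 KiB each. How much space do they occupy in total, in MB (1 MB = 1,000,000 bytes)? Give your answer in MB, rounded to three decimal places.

763.868 MB

Total = 1,815 × 411 KiB = 745,965 KiB
= 745,965 × 1,024 bytes = 763,868,160 bytes
1 MB = 1,000,000 bytes
763,868,160 / 1,000,000 = 763.868 MB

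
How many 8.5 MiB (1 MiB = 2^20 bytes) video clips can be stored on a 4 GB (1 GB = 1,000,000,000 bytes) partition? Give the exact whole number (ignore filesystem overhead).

448

Capacity: 4 GB = 4,000,000,000 bytes
Per item: 8.5 MiB = 8,912,896 bytes
⌊4,000,000,000 / 8,912,896⌋ = 448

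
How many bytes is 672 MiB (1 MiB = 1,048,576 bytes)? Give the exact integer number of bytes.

704,643,072 bytes

672 × 1,048,576 = 704,643,072 bytes  (1 MiB = 2^20 bytes)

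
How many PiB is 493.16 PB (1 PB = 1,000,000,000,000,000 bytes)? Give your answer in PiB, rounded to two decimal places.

493.16 PB × 1,000,000,000,000,000 bytes/PB = 493,160,000,000,000,000 bytes
1 PiB = 1,125,899,906,842,624 bytes
493,160,000,000,000,000 / 1,125,899,906,842,624 = 438.01 PiB

438.01 PiB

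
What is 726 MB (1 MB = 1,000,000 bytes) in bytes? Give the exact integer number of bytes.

726 × 1,000,000 = 726,000,000 bytes  (1 MB = 10^6 bytes)

726,000,000 bytes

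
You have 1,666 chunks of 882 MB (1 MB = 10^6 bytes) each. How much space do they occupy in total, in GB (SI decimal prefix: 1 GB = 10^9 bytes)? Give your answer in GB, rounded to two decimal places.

Total = 1,666 × 882 MB = 1,469,412 MB
= 1,469,412 × 1,000,000 bytes = 1,469,412,000,000 bytes
1 GB = 1,000,000,000 bytes
1,469,412,000,000 / 1,000,000,000 = 1,469.41 GB

1,469.41 GB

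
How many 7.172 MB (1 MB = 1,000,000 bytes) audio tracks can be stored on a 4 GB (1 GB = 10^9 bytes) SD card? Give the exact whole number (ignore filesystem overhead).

557

Capacity: 4 GB = 4,000,000,000 bytes
Per item: 7.172 MB = 7,172,000 bytes
⌊4,000,000,000 / 7,172,000⌋ = 557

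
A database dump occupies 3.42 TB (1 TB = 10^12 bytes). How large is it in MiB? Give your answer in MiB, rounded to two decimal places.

3,261,566.16 MiB

3.42 TB = 3.42 × 10^12 bytes = 3,420,000,000,000 bytes
1 MiB = 1,048,576 bytes
3,420,000,000,000 / 1,048,576 = 3,261,566.16 MiB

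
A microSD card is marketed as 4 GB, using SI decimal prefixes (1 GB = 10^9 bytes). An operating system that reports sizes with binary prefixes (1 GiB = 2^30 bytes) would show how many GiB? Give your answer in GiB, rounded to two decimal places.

3.73 GiB

4 GB × 1,000,000,000 bytes/GB = 4,000,000,000 bytes
1 GiB = 1,073,741,824 bytes
4,000,000,000 / 1,073,741,824 = 3.73 GiB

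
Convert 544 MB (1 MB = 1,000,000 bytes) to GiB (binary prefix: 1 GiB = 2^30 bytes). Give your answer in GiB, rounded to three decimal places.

0.507 GiB

544 MB × 1,000,000 bytes/MB = 544,000,000 bytes
1 GiB = 1,073,741,824 bytes
544,000,000 / 1,073,741,824 = 0.507 GiB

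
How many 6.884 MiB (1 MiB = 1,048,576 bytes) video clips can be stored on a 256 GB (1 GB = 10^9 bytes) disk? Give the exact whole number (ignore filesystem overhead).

Capacity: 256 GB = 256,000,000,000 bytes
Per item: 6.884 MiB = 7,218,397.184 bytes
⌊256,000,000,000 / 7,218,397.184⌋ = 35,464

35,464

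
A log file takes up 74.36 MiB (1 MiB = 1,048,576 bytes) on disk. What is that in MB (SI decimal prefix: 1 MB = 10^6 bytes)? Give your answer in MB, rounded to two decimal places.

77.97 MB

74.36 MiB × 1,048,576 bytes/MiB = 77,972,111.36 bytes
1 MB = 1,000,000 bytes
77,972,111.36 / 1,000,000 = 77.97 MB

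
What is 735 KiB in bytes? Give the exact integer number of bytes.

735 × 1,024 = 752,640 bytes

752,640 bytes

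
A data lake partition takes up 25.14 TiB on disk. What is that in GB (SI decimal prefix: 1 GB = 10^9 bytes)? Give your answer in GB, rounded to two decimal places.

25.14 TiB × 1,099,511,627,776 bytes/TiB = 27,641,722,322,288.64 bytes
1 GB = 1,000,000,000 bytes
27,641,722,322,288.64 / 1,000,000,000 = 27,641.72 GB

27,641.72 GB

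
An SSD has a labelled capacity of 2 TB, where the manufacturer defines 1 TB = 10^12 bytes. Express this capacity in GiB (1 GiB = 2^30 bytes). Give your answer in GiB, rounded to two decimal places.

1,862.65 GiB

2 TB = 2 × 10^12 bytes = 2,000,000,000,000 bytes
1 GiB = 2^30 bytes = 1,073,741,824 bytes
2,000,000,000,000 / 1,073,741,824 = 1,862.65 GiB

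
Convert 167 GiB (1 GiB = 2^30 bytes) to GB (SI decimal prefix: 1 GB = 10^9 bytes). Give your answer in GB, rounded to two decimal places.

167 GiB × 1,073,741,824 bytes/GiB = 179,314,884,608 bytes
1 GB = 1,000,000,000 bytes
179,314,884,608 / 1,000,000,000 = 179.31 GB

179.31 GB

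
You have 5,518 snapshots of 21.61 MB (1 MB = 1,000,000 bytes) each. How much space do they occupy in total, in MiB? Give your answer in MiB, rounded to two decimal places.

Total = 5,518 × 21.61 MB = 119243.98 MB
= 119243.98 × 1,000,000 bytes = 119,243,980,000 bytes
1 MiB = 1,048,576 bytes
119,243,980,000 / 1,048,576 = 113,719.92 MiB

113,719.92 MiB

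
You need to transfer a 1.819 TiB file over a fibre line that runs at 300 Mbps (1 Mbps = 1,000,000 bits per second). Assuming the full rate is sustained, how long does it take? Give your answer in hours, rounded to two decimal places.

14.81 hours

1.819 TiB = 2,000,011,650,924.544 bytes = 16,000,093,207,396.352 bits
300 Mbps = 300,000,000 bits/s
time = 16,000,093,207,396.352 / 300,000,000 = 53,333.6440 s
53,333.6440 s / 3600 = 14.81 hours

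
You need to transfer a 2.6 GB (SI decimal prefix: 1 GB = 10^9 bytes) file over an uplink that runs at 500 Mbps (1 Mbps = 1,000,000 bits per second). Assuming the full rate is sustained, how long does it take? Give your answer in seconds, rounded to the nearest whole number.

2.6 GB = 2,600,000,000 bytes = 20,800,000,000 bits
500 Mbps = 500,000,000 bits/s
time = 20,800,000,000 / 500,000,000 = 42 s

42 seconds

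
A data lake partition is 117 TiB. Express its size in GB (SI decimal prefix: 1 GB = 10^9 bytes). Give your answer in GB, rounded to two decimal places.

128,642.86 GB

117 TiB × 1,099,511,627,776 bytes/TiB = 128,642,860,449,792 bytes
1 GB = 10^9 bytes = 1,000,000,000 bytes
128,642,860,449,792 / 1,000,000,000 = 128,642.86 GB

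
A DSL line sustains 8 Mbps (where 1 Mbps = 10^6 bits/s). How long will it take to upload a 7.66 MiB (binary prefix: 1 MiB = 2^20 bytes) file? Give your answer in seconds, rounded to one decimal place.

7.66 MiB = 8,032,092.16 bytes = 64,256,737.28 bits
8 Mbps = 8,000,000 bits/s
time = 64,256,737.28 / 8,000,000 = 8.0 s

8.0 seconds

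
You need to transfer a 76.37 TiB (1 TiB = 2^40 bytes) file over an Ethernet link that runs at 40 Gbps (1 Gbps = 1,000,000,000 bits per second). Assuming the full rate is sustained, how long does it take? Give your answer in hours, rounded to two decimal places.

76.37 TiB = 83,969,703,013,253.12 bytes = 671,757,624,106,024.96 bits
40 Gbps = 40,000,000,000 bits/s
time = 671,757,624,106,024.96 / 40,000,000,000 = 16,793.9406 s
16,793.9406 s / 3600 = 4.66 hours

4.66 hours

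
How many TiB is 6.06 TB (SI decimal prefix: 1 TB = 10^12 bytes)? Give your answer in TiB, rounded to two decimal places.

5.51 TiB

6.06 TB = 6.06 × 10^12 bytes = 6,060,000,000,000 bytes
1 TiB = 2^40 bytes = 1,099,511,627,776 bytes
6,060,000,000,000 / 1,099,511,627,776 = 5.51 TiB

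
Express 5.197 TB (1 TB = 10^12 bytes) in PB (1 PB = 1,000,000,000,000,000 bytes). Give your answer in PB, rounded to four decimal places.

0.0052 PB

5.197 TB × 1,000,000,000,000 bytes/TB = 5,197,000,000,000 bytes
1 PB = 10^15 bytes = 1,000,000,000,000,000 bytes
5,197,000,000,000 / 1,000,000,000,000,000 = 0.0052 PB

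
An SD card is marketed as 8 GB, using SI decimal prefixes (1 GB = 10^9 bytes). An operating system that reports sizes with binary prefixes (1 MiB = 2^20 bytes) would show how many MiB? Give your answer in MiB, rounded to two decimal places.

7,629.39 MiB

8 GB × 1,000,000,000 bytes/GB = 8,000,000,000 bytes
1 MiB = 1,048,576 bytes
8,000,000,000 / 1,048,576 = 7,629.39 MiB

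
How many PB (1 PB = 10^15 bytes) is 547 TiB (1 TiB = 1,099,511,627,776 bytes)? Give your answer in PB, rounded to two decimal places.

547 TiB = 547 × 2^40 bytes = 601,432,860,393,472 bytes
1 PB = 1,000,000,000,000,000 bytes
601,432,860,393,472 / 1,000,000,000,000,000 = 0.60 PB

0.60 PB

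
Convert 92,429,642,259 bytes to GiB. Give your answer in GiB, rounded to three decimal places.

92,429,642,259 bytes given.
1 GiB = 2^30 bytes = 1,073,741,824 bytes
92,429,642,259 / 1,073,741,824 = 86.082 GiB

86.082 GiB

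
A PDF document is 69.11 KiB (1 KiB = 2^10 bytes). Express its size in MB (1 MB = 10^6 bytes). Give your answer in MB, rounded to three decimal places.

0.071 MB

69.11 KiB = 69.11 × 2^10 bytes = 70,768.64 bytes
1 MB = 1,000,000 bytes
70,768.64 / 1,000,000 = 0.071 MB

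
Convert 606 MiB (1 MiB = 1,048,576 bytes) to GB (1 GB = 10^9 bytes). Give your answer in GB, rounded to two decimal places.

606 MiB × 1,048,576 bytes/MiB = 635,437,056 bytes
1 GB = 10^9 bytes = 1,000,000,000 bytes
635,437,056 / 1,000,000,000 = 0.64 GB

0.64 GB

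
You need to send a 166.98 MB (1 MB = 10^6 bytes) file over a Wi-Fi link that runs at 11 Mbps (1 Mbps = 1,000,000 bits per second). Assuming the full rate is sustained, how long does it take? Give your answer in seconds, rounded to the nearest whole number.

166.98 MB = 166,980,000 bytes = 1,335,840,000 bits
11 Mbps = 11,000,000 bits/s
time = 1,335,840,000 / 11,000,000 = 121 s

121 seconds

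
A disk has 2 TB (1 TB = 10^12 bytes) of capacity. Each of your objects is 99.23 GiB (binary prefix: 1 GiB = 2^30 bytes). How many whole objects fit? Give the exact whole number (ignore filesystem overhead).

18

Capacity: 2 TB = 2,000,000,000,000 bytes
Per item: 99.23 GiB = 106,547,401,195.52 bytes
⌊2,000,000,000,000 / 106,547,401,195.52⌋ = 18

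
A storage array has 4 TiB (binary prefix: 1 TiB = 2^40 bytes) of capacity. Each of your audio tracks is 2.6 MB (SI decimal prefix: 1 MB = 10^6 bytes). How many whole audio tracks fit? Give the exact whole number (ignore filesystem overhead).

Capacity: 4 TiB = 4,398,046,511,104 bytes
Per item: 2.6 MB = 2,600,000 bytes
⌊4,398,046,511,104 / 2,600,000⌋ = 1,691,556

1,691,556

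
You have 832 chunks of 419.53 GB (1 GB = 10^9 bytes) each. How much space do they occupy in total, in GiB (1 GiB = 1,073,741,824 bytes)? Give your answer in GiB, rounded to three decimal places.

Total = 832 × 419.53 GB = 349048.96 GB
= 349048.96 × 1,000,000,000 bytes = 349,048,960,000,000 bytes
1 GiB = 1,073,741,824 bytes
349,048,960,000,000 / 1,073,741,824 = 325,077.176 GiB

325,077.176 GiB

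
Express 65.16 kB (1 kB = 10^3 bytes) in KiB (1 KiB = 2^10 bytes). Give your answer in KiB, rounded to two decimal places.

63.63 KiB

65.16 kB = 65.16 × 10^3 bytes = 65,160 bytes
1 KiB = 2^10 bytes = 1,024 bytes
65,160 / 1,024 = 63.63 KiB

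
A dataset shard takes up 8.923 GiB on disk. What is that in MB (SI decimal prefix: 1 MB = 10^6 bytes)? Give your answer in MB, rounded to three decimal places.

9,580.998 MB

8.923 GiB = 8.923 × 2^30 bytes = 9,580,998,295.552 bytes
1 MB = 10^6 bytes = 1,000,000 bytes
9,580,998,295.552 / 1,000,000 = 9,580.998 MB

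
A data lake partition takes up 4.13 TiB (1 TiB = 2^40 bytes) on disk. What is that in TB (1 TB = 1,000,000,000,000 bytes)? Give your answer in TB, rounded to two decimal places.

4.54 TB

4.13 TiB × 1,099,511,627,776 bytes/TiB = 4,540,983,022,714.88 bytes
1 TB = 1,000,000,000,000 bytes
4,540,983,022,714.88 / 1,000,000,000,000 = 4.54 TB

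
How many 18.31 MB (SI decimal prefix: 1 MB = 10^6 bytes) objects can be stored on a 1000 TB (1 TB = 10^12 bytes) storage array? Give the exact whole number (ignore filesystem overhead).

54,614,964

Capacity: 1000 TB = 1,000,000,000,000,000 bytes
Per item: 18.31 MB = 18,310,000 bytes
⌊1,000,000,000,000,000 / 18,310,000⌋ = 54,614,964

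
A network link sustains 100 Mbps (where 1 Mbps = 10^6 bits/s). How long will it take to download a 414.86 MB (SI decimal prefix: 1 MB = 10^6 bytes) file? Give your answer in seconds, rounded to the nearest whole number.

33 seconds

414.86 MB = 414,860,000 bytes = 3,318,880,000 bits
100 Mbps = 100,000,000 bits/s
time = 3,318,880,000 / 100,000,000 = 33 s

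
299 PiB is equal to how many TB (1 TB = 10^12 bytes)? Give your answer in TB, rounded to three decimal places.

336,644.072 TB

299 PiB = 299 × 2^50 bytes = 336,644,072,145,944,576 bytes
1 TB = 10^12 bytes = 1,000,000,000,000 bytes
336,644,072,145,944,576 / 1,000,000,000,000 = 336,644.072 TB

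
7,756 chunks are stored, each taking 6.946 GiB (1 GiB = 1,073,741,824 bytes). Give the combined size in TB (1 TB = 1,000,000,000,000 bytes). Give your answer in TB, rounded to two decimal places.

57.85 TB

Total = 7,756 × 6.946 GiB = 53873.176 GiB
= 53873.176 × 1,073,741,824 bytes = 57,845,882,262,913.024 bytes
1 TB = 1,000,000,000,000 bytes
57,845,882,262,913.024 / 1,000,000,000,000 = 57.85 TB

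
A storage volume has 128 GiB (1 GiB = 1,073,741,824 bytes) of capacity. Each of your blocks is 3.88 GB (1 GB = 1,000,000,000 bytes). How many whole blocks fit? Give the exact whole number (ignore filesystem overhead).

Capacity: 128 GiB = 137,438,953,472 bytes
Per item: 3.88 GB = 3,880,000,000 bytes
⌊137,438,953,472 / 3,880,000,000⌋ = 35

35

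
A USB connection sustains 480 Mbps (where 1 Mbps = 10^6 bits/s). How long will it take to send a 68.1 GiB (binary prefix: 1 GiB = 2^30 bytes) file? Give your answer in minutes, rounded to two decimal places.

20.31 minutes

68.1 GiB = 73,121,818,214.4 bytes = 584,974,545,715.2 bits
480 Mbps = 480,000,000 bits/s
time = 584,974,545,715.2 / 480,000,000 = 1,218.697 s
1,218.697 s / 60 = 20.31 minutes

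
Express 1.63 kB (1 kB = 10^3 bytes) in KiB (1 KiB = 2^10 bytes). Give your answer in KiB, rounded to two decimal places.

1.63 kB = 1.63 × 10^3 bytes = 1,630 bytes
1 KiB = 2^10 bytes = 1,024 bytes
1,630 / 1,024 = 1.59 KiB

1.59 KiB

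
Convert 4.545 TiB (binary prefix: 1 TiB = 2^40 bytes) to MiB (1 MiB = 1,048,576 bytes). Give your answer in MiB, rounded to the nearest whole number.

4.545 TiB × 1,099,511,627,776 bytes/TiB = 4,997,280,348,241.92 bytes
1 MiB = 2^20 bytes = 1,048,576 bytes
4,997,280,348,241.92 / 1,048,576 = 4,765,778 MiB

4,765,778 MiB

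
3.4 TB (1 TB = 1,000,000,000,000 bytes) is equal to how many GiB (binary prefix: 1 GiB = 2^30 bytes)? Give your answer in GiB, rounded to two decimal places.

3,166.50 GiB

3.4 TB × 1,000,000,000,000 bytes/TB = 3,400,000,000,000 bytes
1 GiB = 2^30 bytes = 1,073,741,824 bytes
3,400,000,000,000 / 1,073,741,824 = 3,166.50 GiB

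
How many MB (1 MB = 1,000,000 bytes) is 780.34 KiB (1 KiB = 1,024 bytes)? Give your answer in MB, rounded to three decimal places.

0.799 MB

780.34 KiB = 780.34 × 2^10 bytes = 799,068.16 bytes
1 MB = 10^6 bytes = 1,000,000 bytes
799,068.16 / 1,000,000 = 0.799 MB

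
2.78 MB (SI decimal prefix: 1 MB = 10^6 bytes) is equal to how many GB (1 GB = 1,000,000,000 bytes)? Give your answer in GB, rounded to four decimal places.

0.0028 GB

2.78 MB × 1,000,000 bytes/MB = 2,780,000 bytes
1 GB = 10^9 bytes = 1,000,000,000 bytes
2,780,000 / 1,000,000,000 = 0.0028 GB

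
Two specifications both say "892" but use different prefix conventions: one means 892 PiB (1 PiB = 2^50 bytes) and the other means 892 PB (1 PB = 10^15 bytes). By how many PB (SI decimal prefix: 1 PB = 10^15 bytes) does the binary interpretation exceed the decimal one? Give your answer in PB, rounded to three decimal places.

892 PiB = 892 × 1,125,899,906,842,624 = 1,004,302,716,903,620,608 bytes
892 PB = 892 × 1,000,000,000,000,000 = 892,000,000,000,000,000 bytes
difference = 112,302,716,903,620,608 bytes
112,302,716,903,620,608 / 1,000,000,000,000,000 = 112.303 PB

112.303 PB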